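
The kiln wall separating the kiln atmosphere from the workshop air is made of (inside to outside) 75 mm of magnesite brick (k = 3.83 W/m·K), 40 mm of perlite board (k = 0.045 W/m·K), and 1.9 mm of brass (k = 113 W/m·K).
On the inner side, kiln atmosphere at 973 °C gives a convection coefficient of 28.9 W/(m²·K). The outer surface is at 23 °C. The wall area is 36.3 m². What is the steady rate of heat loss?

Q ≈ 36600 W

Treating each layer as a thermal resistance in series:
R_inner film = 1/(h_i·A) = 1/(28.9×36.3) = 9.532×10^-4 K/W
R_magnesite brick = L/(kA) = 0.075/(3.83×36.3) = 5.395×10^-4 K/W
R_perlite board = L/(kA) = 0.04/(0.045×36.3) = 0.02449 K/W
R_brass = L/(kA) = 0.0019/(113×36.3) = 4.632×10^-7 K/W
R_total = 0.02598 K/W
Q = ΔT / R_total = 950 / 0.02598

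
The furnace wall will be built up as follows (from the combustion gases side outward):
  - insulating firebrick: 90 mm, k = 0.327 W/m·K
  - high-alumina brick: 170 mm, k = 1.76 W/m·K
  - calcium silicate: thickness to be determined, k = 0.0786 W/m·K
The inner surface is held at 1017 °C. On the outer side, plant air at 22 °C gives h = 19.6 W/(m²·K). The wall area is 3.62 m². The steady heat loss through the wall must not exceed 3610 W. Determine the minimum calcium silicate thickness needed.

L ≈ 45.2 mm

Model the wall as resistances in series:
R_insulating firebrick = L/(kA) = 0.09/(0.327×3.62) = 0.07603 K/W
R_high-alumina brick = L/(kA) = 0.17/(1.76×3.62) = 0.02668 K/W
R_outer film = 1/(h_o·A) = 1/(19.6×3.62) = 0.01409 K/W
Sum of the known resistances R_other = 0.1168 K/W
Required total resistance R_tot = ΔT/Q_allow = 995/3610 = 0.2756 K/W
R_calcium silicate = R_tot − R_other = 0.1588 K/W
L = R·k·A = 0.1588×0.0786×3.62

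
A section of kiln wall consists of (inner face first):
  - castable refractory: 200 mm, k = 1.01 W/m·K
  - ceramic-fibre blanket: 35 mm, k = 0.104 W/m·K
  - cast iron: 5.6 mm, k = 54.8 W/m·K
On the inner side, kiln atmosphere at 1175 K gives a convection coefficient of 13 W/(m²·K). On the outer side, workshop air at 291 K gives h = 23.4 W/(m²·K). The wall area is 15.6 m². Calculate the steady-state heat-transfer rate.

Treating each layer as a thermal resistance in series:
R_inner film = 1/(h_i·A) = 1/(13×15.6) = 0.004931 K/W
R_castable refractory = L/(kA) = 0.2/(1.01×15.6) = 0.01269 K/W
R_ceramic-fibre blanket = L/(kA) = 0.035/(0.104×15.6) = 0.02157 K/W
R_cast iron = L/(kA) = 0.0056/(54.8×15.6) = 6.551×10^-6 K/W
R_outer film = 1/(h_o·A) = 1/(23.4×15.6) = 0.002739 K/W
R_total = 0.04194 K/W
Q = ΔT / R_total = 884 / 0.04194

Q ≈ 21100 W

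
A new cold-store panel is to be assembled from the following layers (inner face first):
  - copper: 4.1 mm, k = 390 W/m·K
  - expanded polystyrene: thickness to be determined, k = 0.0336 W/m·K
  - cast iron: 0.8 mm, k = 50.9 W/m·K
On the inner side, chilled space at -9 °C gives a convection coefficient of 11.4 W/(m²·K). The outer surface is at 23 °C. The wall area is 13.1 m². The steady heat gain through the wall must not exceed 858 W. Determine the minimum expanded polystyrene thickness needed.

Using the resistance-network approach (series):
R_inner film = 1/(h_i·A) = 1/(11.4×13.1) = 0.006696 K/W
R_copper = L/(kA) = 0.0041/(390×13.1) = 8.025×10^-7 K/W
R_cast iron = L/(kA) = 0.0008/(50.9×13.1) = 1.2×10^-6 K/W
Sum of the known resistances R_other = 0.006698 K/W
Required total resistance R_tot = ΔT/Q_allow = 32/858 = 0.0373 K/W
R_expanded polystyrene = R_tot − R_other = 0.0306 K/W
L = R·k·A = 0.0306×0.0336×13.1

L ≈ 13.5 mm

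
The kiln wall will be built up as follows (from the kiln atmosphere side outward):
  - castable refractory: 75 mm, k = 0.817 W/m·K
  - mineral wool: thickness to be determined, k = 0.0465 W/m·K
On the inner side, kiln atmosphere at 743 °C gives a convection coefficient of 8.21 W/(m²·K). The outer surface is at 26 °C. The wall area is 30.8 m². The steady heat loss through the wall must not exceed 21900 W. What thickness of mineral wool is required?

L ≈ 37 mm

Treating each layer as a thermal resistance in series:
R_inner film = 1/(h_i·A) = 1/(8.21×30.8) = 0.003955 K/W
R_castable refractory = L/(kA) = 0.075/(0.817×30.8) = 0.00298 K/W
Sum of the known resistances R_other = 0.006935 K/W
Required total resistance R_tot = ΔT/Q_allow = 717/21900 = 0.03274 K/W
R_mineral wool = R_tot − R_other = 0.0258 K/W
L = R·k·A = 0.0258×0.0465×30.8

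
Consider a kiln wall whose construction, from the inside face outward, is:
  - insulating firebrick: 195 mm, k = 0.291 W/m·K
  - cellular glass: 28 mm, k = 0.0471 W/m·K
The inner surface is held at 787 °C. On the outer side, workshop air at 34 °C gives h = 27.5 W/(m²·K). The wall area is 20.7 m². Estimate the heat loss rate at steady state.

Model the wall as resistances in series:
R_insulating firebrick = L/(kA) = 0.195/(0.291×20.7) = 0.03237 K/W
R_cellular glass = L/(kA) = 0.028/(0.0471×20.7) = 0.02872 K/W
R_outer film = 1/(h_o·A) = 1/(27.5×20.7) = 0.001757 K/W
R_total = 0.06285 K/W
Q = ΔT / R_total = 753 / 0.06285

Q ≈ 12000 W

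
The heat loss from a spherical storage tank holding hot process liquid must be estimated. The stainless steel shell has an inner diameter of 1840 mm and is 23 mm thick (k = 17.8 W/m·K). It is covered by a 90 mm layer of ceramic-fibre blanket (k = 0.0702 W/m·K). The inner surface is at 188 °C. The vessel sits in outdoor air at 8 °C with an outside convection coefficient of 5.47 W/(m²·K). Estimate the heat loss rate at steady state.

Q ≈ 1520 W

Spherical conduction: R = (1/r_in − 1/r_out)/(4πk) per layer; series-sum.
R_stainless steel shell = (1/0.92 − 1/0.943)/(4π×17.8) = 1.185×10^-4 K/W
R_ceramic-fibre blanket = (1/0.943 − 1/1.033)/(4π×0.0702) = 0.1047 K/W
R_outer film = 1/(h·4πr_o²) = 1/(5.47×4π×1.033²) = 0.01363 K/W
R_total = 0.1185 K/W
Q = ΔT/R_total = 180/0.1185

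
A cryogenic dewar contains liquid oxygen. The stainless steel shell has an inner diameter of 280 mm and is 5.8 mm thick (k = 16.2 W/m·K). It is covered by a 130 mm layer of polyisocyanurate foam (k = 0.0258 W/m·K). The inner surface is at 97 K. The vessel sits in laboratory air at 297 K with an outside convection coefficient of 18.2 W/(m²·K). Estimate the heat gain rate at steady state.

Each spherical layer contributes R = (1/r_i − 1/r_o)/(4πk):
R_stainless steel shell = (1/0.14 − 1/0.1458)/(4π×16.2) = 0.001396 K/W
R_polyisocyanurate foam = (1/0.1458 − 1/0.2758)/(4π×0.0258) = 9.972 K/W
R_outer film = 1/(h·4πr_o²) = 1/(18.2×4π×0.2758²) = 0.05748 K/W
R_total = 10.03 K/W
Q = ΔT/R_total = 200/10.03

Q ≈ 19.9 W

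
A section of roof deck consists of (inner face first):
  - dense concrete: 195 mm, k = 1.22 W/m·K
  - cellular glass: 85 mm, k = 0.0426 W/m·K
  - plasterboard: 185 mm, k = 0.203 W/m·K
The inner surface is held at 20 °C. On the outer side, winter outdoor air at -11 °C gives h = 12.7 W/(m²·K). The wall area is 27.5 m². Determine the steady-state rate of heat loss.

Thermal resistances in series:
R_dense concrete = L/(kA) = 0.195/(1.22×27.5) = 0.005812 K/W
R_cellular glass = L/(kA) = 0.085/(0.0426×27.5) = 0.07256 K/W
R_plasterboard = L/(kA) = 0.185/(0.203×27.5) = 0.03314 K/W
R_outer film = 1/(h_o·A) = 1/(12.7×27.5) = 0.002863 K/W
R_total = 0.1144 K/W
Q = ΔT / R_total = 31 / 0.1144

Q ≈ 271 W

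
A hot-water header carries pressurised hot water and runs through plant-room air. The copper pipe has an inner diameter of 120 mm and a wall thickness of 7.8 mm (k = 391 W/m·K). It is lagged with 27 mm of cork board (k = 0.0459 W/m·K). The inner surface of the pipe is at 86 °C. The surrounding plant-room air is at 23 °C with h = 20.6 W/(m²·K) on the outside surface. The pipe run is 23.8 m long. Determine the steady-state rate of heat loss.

Q ≈ 1210 W

Per-layer cylindrical resistances, series-summed:
R_copper pipe wall = ln(67.8/60)/(2π×391×23.8) = 2.09×10^-6 K/W
R_cork board = ln(94.8/67.8)/(2π×0.0459×23.8) = 0.04884 K/W
R_outer film = 1/(h_o·2πr_oL) = 1/(20.6×2π×0.0948×23.8) = 0.003424 K/W
R_total = 0.05226 K/W
Q = ΔT/R_total = 63/0.05226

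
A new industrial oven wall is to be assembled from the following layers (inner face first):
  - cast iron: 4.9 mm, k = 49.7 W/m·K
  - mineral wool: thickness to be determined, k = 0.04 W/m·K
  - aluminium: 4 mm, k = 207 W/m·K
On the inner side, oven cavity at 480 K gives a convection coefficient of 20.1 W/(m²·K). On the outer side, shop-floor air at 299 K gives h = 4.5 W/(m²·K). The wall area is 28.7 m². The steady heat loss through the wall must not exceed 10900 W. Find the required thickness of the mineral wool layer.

L ≈ 8.18 mm

Thermal resistances in series:
R_inner film = 1/(h_i·A) = 1/(20.1×28.7) = 0.001733 K/W
R_cast iron = L/(kA) = 0.0049/(49.7×28.7) = 3.435×10^-6 K/W
R_aluminium = L/(kA) = 0.004/(207×28.7) = 6.733×10^-7 K/W
R_outer film = 1/(h_o·A) = 1/(4.5×28.7) = 0.007743 K/W
Sum of the known resistances R_other = 0.009481 K/W
Required total resistance R_tot = ΔT/Q_allow = 181/10900 = 0.01661 K/W
R_mineral wool = R_tot − R_other = 0.007125 K/W
L = R·k·A = 0.007125×0.04×28.7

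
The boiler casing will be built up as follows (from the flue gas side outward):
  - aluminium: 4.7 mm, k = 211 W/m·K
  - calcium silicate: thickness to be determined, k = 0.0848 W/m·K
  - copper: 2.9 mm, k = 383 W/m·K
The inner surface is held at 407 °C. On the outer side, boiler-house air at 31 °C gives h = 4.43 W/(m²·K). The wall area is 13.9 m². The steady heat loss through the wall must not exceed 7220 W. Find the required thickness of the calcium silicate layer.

Using the resistance-network approach (series):
R_aluminium = L/(kA) = 0.0047/(211×13.9) = 1.603×10^-6 K/W
R_copper = L/(kA) = 0.0029/(383×13.9) = 5.447×10^-7 K/W
R_outer film = 1/(h_o·A) = 1/(4.43×13.9) = 0.01624 K/W
Sum of the known resistances R_other = 0.01624 K/W
Required total resistance R_tot = ΔT/Q_allow = 376/7220 = 0.05208 K/W
R_calcium silicate = R_tot − R_other = 0.03584 K/W
L = R·k·A = 0.03584×0.0848×13.9

L ≈ 42.2 mm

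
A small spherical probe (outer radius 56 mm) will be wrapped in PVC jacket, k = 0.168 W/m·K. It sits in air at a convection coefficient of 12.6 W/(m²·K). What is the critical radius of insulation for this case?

r_cr ≈ 26.7 mm

For a sphere r_cr = 2k/h = 2×0.168/12.6
r_cr = 26.7 mm; since the bare radius (56 mm) is above r_cr, any added insulation will reduce heat loss.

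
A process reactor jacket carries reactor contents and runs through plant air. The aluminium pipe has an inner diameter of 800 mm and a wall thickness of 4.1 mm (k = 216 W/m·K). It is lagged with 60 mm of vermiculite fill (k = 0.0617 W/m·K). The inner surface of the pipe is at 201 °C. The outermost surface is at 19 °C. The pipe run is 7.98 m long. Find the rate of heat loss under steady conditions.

Q ≈ 4070 W

For a radial system each layer contributes R = ln(r_out/r_in)/(2πkL); films add R = 1/(hA).
R_aluminium pipe wall = ln(404.1/400)/(2π×216×7.98) = 9.416×10^-7 K/W
R_vermiculite fill = ln(464.1/404.1)/(2π×0.0617×7.98) = 0.04475 K/W
R_total = 0.04475 K/W
Q = ΔT/R_total = 182/0.04475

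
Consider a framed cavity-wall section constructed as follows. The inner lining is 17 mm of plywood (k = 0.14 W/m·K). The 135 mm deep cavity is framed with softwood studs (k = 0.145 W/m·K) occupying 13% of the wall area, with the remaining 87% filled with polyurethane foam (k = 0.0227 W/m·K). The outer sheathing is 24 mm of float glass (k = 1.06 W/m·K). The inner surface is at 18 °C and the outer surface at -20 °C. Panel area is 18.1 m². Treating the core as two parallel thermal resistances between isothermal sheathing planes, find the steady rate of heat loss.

Q ≈ 189 W

Sheathing layers in series; stud and cavity paths in parallel between them.
R_inner = 0.017/(0.14×18.1) = 0.006709 K/W
R_stud  = 0.135/(0.145×0.13×18.1) = 0.3957 K/W
R_cav   = 0.135/(0.0227×0.87×18.1) = 0.3777 K/W
1/R_core = 1/R_stud + 1/R_cav → R_core = 0.1932 K/W
R_outer = 0.024/(1.06×18.1) = 0.001251 K/W
R_total = 0.2012 K/W
Q = ΔT/R_total = 38/0.2012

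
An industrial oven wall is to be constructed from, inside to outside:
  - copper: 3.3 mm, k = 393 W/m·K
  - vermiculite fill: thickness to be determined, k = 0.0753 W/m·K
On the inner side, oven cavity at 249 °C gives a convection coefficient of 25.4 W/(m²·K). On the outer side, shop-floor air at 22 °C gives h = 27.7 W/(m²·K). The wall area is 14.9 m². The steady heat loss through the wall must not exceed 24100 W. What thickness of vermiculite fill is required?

L ≈ 4.88 mm

Using the resistance-network approach (series):
R_inner film = 1/(h_i·A) = 1/(25.4×14.9) = 0.002642 K/W
R_copper = L/(kA) = 0.0033/(393×14.9) = 5.636×10^-7 K/W
R_outer film = 1/(h_o·A) = 1/(27.7×14.9) = 0.002423 K/W
Sum of the known resistances R_other = 0.005066 K/W
Required total resistance R_tot = ΔT/Q_allow = 227/24100 = 0.009419 K/W
R_vermiculite fill = R_tot − R_other = 0.004353 K/W
L = R·k·A = 0.004353×0.0753×14.9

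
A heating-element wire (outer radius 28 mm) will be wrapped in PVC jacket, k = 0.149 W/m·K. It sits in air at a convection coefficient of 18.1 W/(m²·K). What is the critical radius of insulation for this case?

r_cr ≈ 8.23 mm

For a cylinder r_cr = k/h = 0.149/18.1
r_cr = 8.23 mm; since the bare radius (28 mm) is above r_cr, any added insulation will reduce heat loss.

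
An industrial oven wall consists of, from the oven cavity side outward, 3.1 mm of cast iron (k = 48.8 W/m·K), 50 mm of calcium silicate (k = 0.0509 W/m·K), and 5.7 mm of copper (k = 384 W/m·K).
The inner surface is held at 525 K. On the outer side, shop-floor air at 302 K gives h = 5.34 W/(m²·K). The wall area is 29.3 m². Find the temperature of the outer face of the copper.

Treating each layer as a thermal resistance in series:
R_cast iron = L/(kA) = 0.0031/(48.8×29.3) = 2.168×10^-6 K/W
R_calcium silicate = L/(kA) = 0.05/(0.0509×29.3) = 0.03353 K/W
R_copper = L/(kA) = 0.0057/(384×29.3) = 5.066×10^-7 K/W
R_outer film = 1/(h_o·A) = 1/(5.34×29.3) = 0.006391 K/W
R_total = 0.03992 K/W;  Q = ΔT/R_total = 223/0.03992 = 5586 W
T_interface = T_inner − Q·ΣR(inner→interface) = 525 − 5590×0.03353

T ≈ 338 K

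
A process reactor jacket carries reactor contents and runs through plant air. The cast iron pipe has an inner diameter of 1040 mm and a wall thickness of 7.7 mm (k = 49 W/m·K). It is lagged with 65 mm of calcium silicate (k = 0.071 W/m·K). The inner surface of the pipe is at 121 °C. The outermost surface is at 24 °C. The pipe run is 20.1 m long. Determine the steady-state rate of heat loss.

Per-layer cylindrical resistances, series-summed:
R_cast iron pipe wall = ln(527.7/520)/(2π×49×20.1) = 2.375×10^-6 K/W
R_calcium silicate = ln(592.7/527.7)/(2π×0.071×20.1) = 0.01295 K/W
R_total = 0.01296 K/W
Q = ΔT/R_total = 97/0.01296

Q ≈ 7490 W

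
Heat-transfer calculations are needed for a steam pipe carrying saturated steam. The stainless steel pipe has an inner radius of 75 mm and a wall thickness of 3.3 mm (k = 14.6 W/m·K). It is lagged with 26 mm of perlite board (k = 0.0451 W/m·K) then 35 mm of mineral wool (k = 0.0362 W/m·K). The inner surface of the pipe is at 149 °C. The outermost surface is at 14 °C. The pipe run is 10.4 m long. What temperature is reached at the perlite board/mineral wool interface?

T ≈ 89.2 °C

Treating each annulus and film as a series resistance:
R_stainless steel pipe wall = ln(78.3/75)/(2π×14.6×10.4) = 4.513×10^-5 K/W
R_perlite board = ln(104.3/78.3)/(2π×0.0451×10.4) = 0.09729 K/W
R_mineral wool = ln(139.3/104.3)/(2π×0.0362×10.4) = 0.1223 K/W
R_total = 0.2197 K/W
Q = ΔT/R_total = 135/0.2197
Q = 615 W
T_interface = T_inner − Q·ΣR(inner→interface) = 149 − 615×0.09734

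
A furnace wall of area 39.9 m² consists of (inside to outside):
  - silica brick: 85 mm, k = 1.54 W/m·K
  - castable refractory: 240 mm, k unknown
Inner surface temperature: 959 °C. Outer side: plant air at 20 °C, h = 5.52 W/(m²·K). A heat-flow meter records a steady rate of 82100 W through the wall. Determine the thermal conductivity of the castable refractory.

Treating each layer as a thermal resistance in series:
R_silica brick = L/(kA) = 0.085/(1.54×39.9) = 0.001383 K/W
R_outer film = 1/(h_o·A) = 1/(5.52×39.9) = 0.00454 K/W
Sum of known resistances R_other = 0.005924 K/W
Total R = ΔT/Q = 939/82100 = 0.01144 K/W
R_castable refractory = R_total − R_other = 0.005514 K/W
k = L/(R·A) = 0.24/(0.005514×39.9)

k ≈ 1.09 W/(m·K)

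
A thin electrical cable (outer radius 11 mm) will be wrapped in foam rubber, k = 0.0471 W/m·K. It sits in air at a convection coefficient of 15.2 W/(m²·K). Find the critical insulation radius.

r_cr ≈ 3.1 mm

For a cylinder r_cr = k/h = 0.0471/15.2
r_cr = 3.1 mm; since the bare radius (11 mm) is above r_cr, any added insulation will reduce heat loss.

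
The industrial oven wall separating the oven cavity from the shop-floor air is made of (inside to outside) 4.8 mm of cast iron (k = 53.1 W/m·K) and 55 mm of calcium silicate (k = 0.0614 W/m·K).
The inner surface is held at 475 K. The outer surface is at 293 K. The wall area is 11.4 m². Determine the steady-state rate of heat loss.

Q ≈ 2320 W

Treating each layer as a thermal resistance in series:
R_cast iron = L/(kA) = 0.0048/(53.1×11.4) = 7.929×10^-6 K/W
R_calcium silicate = L/(kA) = 0.055/(0.0614×11.4) = 0.07858 K/W
R_total = 0.07858 K/W
Q = ΔT / R_total = 182 / 0.07858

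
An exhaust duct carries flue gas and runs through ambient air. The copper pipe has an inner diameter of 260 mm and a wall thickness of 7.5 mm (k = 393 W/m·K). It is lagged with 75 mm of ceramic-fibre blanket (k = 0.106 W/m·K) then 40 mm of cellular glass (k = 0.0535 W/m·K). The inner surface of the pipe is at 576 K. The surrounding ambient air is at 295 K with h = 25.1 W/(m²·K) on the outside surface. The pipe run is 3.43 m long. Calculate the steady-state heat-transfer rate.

Cylindrical conduction, so R = ln(r₂/r₁)/(2πkL) per layer, in series:
R_copper pipe wall = ln(137.5/130)/(2π×393×3.43) = 6.622×10^-6 K/W
R_ceramic-fibre blanket = ln(212.5/137.5)/(2π×0.106×3.43) = 0.1906 K/W
R_cellular glass = ln(252.5/212.5)/(2π×0.0535×3.43) = 0.1496 K/W
R_outer film = 1/(h_o·2πr_oL) = 1/(25.1×2π×0.2525×3.43) = 0.007321 K/W
R_total = 0.3475 K/W
Q = ΔT/R_total = 281/0.3475

Q ≈ 809 W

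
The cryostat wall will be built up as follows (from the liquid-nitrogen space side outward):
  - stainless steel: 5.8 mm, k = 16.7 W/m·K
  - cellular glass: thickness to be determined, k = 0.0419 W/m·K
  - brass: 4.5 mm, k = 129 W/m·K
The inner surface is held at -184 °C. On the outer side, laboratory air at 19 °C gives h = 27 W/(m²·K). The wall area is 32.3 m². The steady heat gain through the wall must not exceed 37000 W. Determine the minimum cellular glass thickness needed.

Series thermal resistances:
R_stainless steel = L/(kA) = 0.0058/(16.7×32.3) = 1.075×10^-5 K/W
R_brass = L/(kA) = 0.0045/(129×32.3) = 1.08×10^-6 K/W
R_outer film = 1/(h_o·A) = 1/(27×32.3) = 0.001147 K/W
Sum of the known resistances R_other = 0.001158 K/W
Required total resistance R_tot = ΔT/Q_allow = 203/37000 = 0.005486 K/W
R_cellular glass = R_tot − R_other = 0.004328 K/W
L = R·k·A = 0.004328×0.0419×32.3

L ≈ 5.86 mm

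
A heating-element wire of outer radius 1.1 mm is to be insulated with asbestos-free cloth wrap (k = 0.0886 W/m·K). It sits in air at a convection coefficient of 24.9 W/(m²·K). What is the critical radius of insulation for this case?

For a cylinder r_cr = k/h = 0.0886/24.9
r_cr = 3.56 mm; since the bare radius (1.1 mm) is below r_cr, adding a thin layer of insulation will *increase* heat loss.

r_cr ≈ 3.56 mm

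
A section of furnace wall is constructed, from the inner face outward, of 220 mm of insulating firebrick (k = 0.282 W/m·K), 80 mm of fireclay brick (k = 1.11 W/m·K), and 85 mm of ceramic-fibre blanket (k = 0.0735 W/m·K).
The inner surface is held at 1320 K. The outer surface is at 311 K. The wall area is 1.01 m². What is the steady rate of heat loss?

Model the wall as resistances in series:
R_insulating firebrick = L/(kA) = 0.22/(0.282×1.01) = 0.7724 K/W
R_fireclay brick = L/(kA) = 0.08/(1.11×1.01) = 0.07136 K/W
R_ceramic-fibre blanket = L/(kA) = 0.085/(0.0735×1.01) = 1.145 K/W
R_total = 1.989 K/W
Q = ΔT / R_total = 1009 / 1.989

Q ≈ 507 W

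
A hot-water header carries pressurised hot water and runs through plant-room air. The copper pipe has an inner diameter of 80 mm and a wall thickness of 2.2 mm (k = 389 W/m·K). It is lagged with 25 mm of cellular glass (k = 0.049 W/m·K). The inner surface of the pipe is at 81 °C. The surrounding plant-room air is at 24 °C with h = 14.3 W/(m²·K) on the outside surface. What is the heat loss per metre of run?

Cylindrical conduction, so R = ln(r₂/r₁)/(2πkL) per layer, in series:
R_copper pipe wall = ln(42.2/40)/(2π×389×1) = 2.191×10^-5 K/W
R_cellular glass = ln(67.2/42.2)/(2π×0.049×1) = 1.511 K/W
R_outer film = 1/(h_o·2πr_oL) = 1/(14.3×2π×0.0672×1) = 0.1656 K/W
R_total = 1.677 K/W
Q = ΔT/R_total = 57/1.677

q′ ≈ 34 W/m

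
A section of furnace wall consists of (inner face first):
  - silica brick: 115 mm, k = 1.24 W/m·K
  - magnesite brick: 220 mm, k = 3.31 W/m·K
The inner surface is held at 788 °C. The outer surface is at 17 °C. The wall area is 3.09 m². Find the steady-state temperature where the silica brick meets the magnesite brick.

T ≈ 339 °C

Series thermal resistances:
R_silica brick = L/(kA) = 0.115/(1.24×3.09) = 0.03001 K/W
R_magnesite brick = L/(kA) = 0.22/(3.31×3.09) = 0.02151 K/W
R_total = 0.05152 K/W;  Q = ΔT/R_total = 771/0.05152 = 14960 W
T_interface = T_inner − Q·ΣR(inner→interface) = 788 − 15000×0.03001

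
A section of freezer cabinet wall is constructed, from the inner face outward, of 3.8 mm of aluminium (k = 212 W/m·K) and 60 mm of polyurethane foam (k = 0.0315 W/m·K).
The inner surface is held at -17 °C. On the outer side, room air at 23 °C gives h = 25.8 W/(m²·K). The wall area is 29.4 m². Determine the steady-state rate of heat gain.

Q ≈ 605 W

Thermal resistances in series:
R_aluminium = L/(kA) = 0.0038/(212×29.4) = 6.097×10^-7 K/W
R_polyurethane foam = L/(kA) = 0.06/(0.0315×29.4) = 0.06479 K/W
R_outer film = 1/(h_o·A) = 1/(25.8×29.4) = 0.001318 K/W
R_total = 0.06611 K/W
Q = ΔT / R_total = 40 / 0.06611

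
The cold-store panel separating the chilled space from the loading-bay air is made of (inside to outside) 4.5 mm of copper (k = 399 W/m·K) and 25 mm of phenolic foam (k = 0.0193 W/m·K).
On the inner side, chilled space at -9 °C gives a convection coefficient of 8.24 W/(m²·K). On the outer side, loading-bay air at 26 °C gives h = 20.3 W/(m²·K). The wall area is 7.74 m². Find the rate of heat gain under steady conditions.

Using the resistance-network approach (series):
R_inner film = 1/(h_i·A) = 1/(8.24×7.74) = 0.01568 K/W
R_copper = L/(kA) = 0.0045/(399×7.74) = 1.457×10^-6 K/W
R_phenolic foam = L/(kA) = 0.025/(0.0193×7.74) = 0.1674 K/W
R_outer film = 1/(h_o·A) = 1/(20.3×7.74) = 0.006364 K/W
R_total = 0.1894 K/W
Q = ΔT / R_total = 35 / 0.1894

Q ≈ 185 W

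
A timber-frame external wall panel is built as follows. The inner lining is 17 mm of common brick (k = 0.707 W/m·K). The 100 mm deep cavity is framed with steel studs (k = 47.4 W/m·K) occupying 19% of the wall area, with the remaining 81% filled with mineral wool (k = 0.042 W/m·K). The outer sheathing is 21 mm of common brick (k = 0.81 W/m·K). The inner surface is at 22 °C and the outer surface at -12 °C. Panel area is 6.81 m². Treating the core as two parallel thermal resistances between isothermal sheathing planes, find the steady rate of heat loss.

Q ≈ 3790 W

Sheathing layers in series; stud and cavity paths in parallel between them.
R_inner = 0.017/(0.707×6.81) = 0.003531 K/W
R_stud  = 0.1/(47.4×0.19×6.81) = 0.001631 K/W
R_cav   = 0.1/(0.042×0.81×6.81) = 0.4316 K/W
1/R_core = 1/R_stud + 1/R_cav → R_core = 0.001624 K/W
R_outer = 0.021/(0.81×6.81) = 0.003807 K/W
R_total = 0.008962 K/W
Q = ΔT/R_total = 34/0.008962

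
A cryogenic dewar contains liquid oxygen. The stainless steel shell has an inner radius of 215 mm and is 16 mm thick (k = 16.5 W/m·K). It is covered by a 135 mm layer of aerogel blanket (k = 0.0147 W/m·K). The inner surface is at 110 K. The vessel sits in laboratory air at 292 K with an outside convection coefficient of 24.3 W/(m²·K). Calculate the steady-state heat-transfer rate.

Each spherical layer contributes R = (1/r_i − 1/r_o)/(4πk):
R_stainless steel shell = (1/0.215 − 1/0.231)/(4π×16.5) = 0.001554 K/W
R_aerogel blanket = (1/0.231 − 1/0.366)/(4π×0.0147) = 8.644 K/W
R_outer film = 1/(h·4πr_o²) = 1/(24.3×4π×0.366²) = 0.02445 K/W
R_total = 8.67 K/W
Q = ΔT/R_total = 182/8.67

Q ≈ 21 W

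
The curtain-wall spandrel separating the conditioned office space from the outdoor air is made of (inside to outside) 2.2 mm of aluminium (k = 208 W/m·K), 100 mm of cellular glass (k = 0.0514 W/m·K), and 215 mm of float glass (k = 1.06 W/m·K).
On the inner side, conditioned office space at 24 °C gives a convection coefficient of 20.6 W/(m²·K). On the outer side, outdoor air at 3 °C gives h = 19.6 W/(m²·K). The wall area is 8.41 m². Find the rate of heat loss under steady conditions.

Model the wall as resistances in series:
R_inner film = 1/(h_i·A) = 1/(20.6×8.41) = 0.005772 K/W
R_aluminium = L/(kA) = 0.0022/(208×8.41) = 1.258×10^-6 K/W
R_cellular glass = L/(kA) = 0.1/(0.0514×8.41) = 0.2313 K/W
R_float glass = L/(kA) = 0.215/(1.06×8.41) = 0.02412 K/W
R_outer film = 1/(h_o·A) = 1/(19.6×8.41) = 0.006067 K/W
R_total = 0.2673 K/W
Q = ΔT / R_total = 21 / 0.2673

Q ≈ 78.6 W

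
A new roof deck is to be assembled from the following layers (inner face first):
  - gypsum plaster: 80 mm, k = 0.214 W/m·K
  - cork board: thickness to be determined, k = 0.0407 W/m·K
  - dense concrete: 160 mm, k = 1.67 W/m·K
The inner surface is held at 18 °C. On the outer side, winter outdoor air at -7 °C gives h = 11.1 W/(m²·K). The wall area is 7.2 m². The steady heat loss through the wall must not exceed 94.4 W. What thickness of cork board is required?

Model the wall as resistances in series:
R_gypsum plaster = L/(kA) = 0.08/(0.214×7.2) = 0.05192 K/W
R_dense concrete = L/(kA) = 0.16/(1.67×7.2) = 0.01331 K/W
R_outer film = 1/(h_o·A) = 1/(11.1×7.2) = 0.01251 K/W
Sum of the known resistances R_other = 0.07774 K/W
Required total resistance R_tot = ΔT/Q_allow = 25/94.4 = 0.2648 K/W
R_cork board = R_tot − R_other = 0.1871 K/W
L = R·k·A = 0.1871×0.0407×7.2

L ≈ 54.8 mm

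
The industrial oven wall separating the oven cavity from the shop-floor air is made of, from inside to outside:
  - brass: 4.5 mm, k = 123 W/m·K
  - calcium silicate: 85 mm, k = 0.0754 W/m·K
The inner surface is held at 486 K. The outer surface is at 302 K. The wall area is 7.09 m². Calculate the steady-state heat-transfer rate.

Series thermal resistances:
R_brass = L/(kA) = 0.0045/(123×7.09) = 5.16×10^-6 K/W
R_calcium silicate = L/(kA) = 0.085/(0.0754×7.09) = 0.159 K/W
R_total = 0.159 K/W
Q = ΔT / R_total = 184 / 0.159

Q ≈ 1160 W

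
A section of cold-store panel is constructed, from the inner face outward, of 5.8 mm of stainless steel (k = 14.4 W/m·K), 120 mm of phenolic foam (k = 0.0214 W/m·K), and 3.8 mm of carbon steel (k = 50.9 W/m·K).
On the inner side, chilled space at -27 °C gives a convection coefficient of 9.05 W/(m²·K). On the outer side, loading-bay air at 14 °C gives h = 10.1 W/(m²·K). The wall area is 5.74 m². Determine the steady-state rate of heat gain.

Q ≈ 40.5 W

Thermal resistances in series:
R_inner film = 1/(h_i·A) = 1/(9.05×5.74) = 0.01925 K/W
R_stainless steel = L/(kA) = 0.0058/(14.4×5.74) = 7.017×10^-5 K/W
R_phenolic foam = L/(kA) = 0.12/(0.0214×5.74) = 0.9769 K/W
R_carbon steel = L/(kA) = 0.0038/(50.9×5.74) = 1.301×10^-5 K/W
R_outer film = 1/(h_o·A) = 1/(10.1×5.74) = 0.01725 K/W
R_total = 1.013 K/W
Q = ΔT / R_total = 41 / 1.013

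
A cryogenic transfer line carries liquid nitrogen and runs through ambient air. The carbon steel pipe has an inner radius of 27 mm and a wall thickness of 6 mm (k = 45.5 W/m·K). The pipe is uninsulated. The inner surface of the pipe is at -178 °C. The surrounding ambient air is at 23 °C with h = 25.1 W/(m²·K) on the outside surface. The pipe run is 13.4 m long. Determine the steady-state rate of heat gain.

Q ≈ 14000 W

For a radial system each layer contributes R = ln(r_out/r_in)/(2πkL); films add R = 1/(hA).
R_carbon steel pipe wall = ln(33/27)/(2π×45.5×13.4) = 5.238×10^-5 K/W
R_outer film = 1/(h_o·2πr_oL) = 1/(25.1×2π×0.033×13.4) = 0.01434 K/W
R_total = 0.01439 K/W
Q = ΔT/R_total = 201/0.01439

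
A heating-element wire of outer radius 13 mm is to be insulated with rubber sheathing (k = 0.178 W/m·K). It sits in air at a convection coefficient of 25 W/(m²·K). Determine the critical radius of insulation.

For a cylinder r_cr = k/h = 0.178/25
r_cr = 7.12 mm; since the bare radius (13 mm) is above r_cr, any added insulation will reduce heat loss.

r_cr ≈ 7.12 mm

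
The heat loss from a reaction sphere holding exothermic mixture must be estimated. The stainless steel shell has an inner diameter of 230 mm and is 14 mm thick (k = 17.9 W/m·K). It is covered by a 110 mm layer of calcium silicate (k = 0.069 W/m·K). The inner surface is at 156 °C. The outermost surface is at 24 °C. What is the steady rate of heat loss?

Each spherical layer contributes R = (1/r_i − 1/r_o)/(4πk):
R_stainless steel shell = (1/0.115 − 1/0.129)/(4π×17.9) = 0.004195 K/W
R_calcium silicate = (1/0.129 − 1/0.239)/(4π×0.069) = 4.115 K/W
R_total = 4.119 K/W
Q = ΔT/R_total = 132/4.119

Q ≈ 32 W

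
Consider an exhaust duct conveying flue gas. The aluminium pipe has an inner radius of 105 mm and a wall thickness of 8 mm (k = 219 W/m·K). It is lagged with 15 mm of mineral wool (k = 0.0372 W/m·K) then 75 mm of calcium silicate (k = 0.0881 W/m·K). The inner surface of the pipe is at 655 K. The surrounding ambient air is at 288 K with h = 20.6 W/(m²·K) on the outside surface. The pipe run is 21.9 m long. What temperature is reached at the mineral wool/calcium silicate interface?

Per-layer cylindrical resistances, series-summed:
R_aluminium pipe wall = ln(113/105)/(2π×219×21.9) = 2.437×10^-6 K/W
R_mineral wool = ln(128/113)/(2π×0.0372×21.9) = 0.02435 K/W
R_calcium silicate = ln(203/128)/(2π×0.0881×21.9) = 0.03804 K/W
R_outer film = 1/(h_o·2πr_oL) = 1/(20.6×2π×0.203×21.9) = 0.001738 K/W
R_total = 0.06413 K/W
Q = ΔT/R_total = 367/0.06413
Q = 5720 W
T_interface = T_inner − Q·ΣR(inner→interface) = 655 − 5720×0.02435

T ≈ 516 K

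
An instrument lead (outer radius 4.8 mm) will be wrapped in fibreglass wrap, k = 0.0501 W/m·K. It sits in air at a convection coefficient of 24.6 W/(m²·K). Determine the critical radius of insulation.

For a cylinder r_cr = k/h = 0.0501/24.6
r_cr = 2.04 mm; since the bare radius (4.8 mm) is above r_cr, any added insulation will reduce heat loss.

r_cr ≈ 2.04 mm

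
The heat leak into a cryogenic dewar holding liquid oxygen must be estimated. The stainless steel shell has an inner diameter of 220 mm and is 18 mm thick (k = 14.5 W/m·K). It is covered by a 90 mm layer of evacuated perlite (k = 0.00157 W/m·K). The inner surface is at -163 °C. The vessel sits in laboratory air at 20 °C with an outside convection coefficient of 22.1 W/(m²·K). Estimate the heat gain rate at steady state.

Each spherical layer contributes R = (1/r_i − 1/r_o)/(4πk):
R_stainless steel shell = (1/0.11 − 1/0.128)/(4π×14.5) = 0.007016 K/W
R_evacuated perlite = (1/0.128 − 1/0.218)/(4π×0.00157) = 163.5 K/W
R_outer film = 1/(h·4πr_o²) = 1/(22.1×4π×0.218²) = 0.07577 K/W
R_total = 163.6 K/W
Q = ΔT/R_total = 183/163.6

Q ≈ 1.12 W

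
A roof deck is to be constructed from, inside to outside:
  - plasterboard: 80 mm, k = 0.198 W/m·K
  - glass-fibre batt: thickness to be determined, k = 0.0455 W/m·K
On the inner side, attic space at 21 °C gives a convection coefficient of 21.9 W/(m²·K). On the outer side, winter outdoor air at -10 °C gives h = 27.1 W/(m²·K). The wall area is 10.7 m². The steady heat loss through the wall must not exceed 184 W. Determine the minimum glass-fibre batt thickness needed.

L ≈ 59.9 mm

Model the wall as resistances in series:
R_inner film = 1/(h_i·A) = 1/(21.9×10.7) = 0.004267 K/W
R_plasterboard = L/(kA) = 0.08/(0.198×10.7) = 0.03776 K/W
R_outer film = 1/(h_o·A) = 1/(27.1×10.7) = 0.003449 K/W
Sum of the known resistances R_other = 0.04548 K/W
Required total resistance R_tot = ΔT/Q_allow = 31/184 = 0.1685 K/W
R_glass-fibre batt = R_tot − R_other = 0.123 K/W
L = R·k·A = 0.123×0.0455×10.7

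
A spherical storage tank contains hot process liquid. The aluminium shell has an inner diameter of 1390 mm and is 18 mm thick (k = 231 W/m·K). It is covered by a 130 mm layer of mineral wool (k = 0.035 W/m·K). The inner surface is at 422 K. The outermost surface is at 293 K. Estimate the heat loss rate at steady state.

Radial (spherical) resistances in series:
R_aluminium shell = (1/0.695 − 1/0.713)/(4π×231) = 1.251×10^-5 K/W
R_mineral wool = (1/0.713 − 1/0.843)/(4π×0.035) = 0.4918 K/W
R_total = 0.4918 K/W
Q = ΔT/R_total = 129/0.4918

Q ≈ 262 W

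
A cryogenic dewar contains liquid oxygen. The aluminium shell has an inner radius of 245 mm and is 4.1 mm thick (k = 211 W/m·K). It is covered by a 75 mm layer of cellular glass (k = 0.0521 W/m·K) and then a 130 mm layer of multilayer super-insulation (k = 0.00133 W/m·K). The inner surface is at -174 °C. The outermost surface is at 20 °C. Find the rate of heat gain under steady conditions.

Q ≈ 3.57 W

For a spherical shell R = (1/r₁ − 1/r₂)/(4πk); film R = 1/(h·4πr²). In series:
R_aluminium shell = (1/0.245 − 1/0.2491)/(4π×211) = 2.534×10^-5 K/W
R_cellular glass = (1/0.2491 − 1/0.3241)/(4π×0.0521) = 1.419 K/W
R_multilayer super-insulation = (1/0.3241 − 1/0.4541)/(4π×0.00133) = 52.85 K/W
R_total = 54.27 K/W
Q = ΔT/R_total = 194/54.27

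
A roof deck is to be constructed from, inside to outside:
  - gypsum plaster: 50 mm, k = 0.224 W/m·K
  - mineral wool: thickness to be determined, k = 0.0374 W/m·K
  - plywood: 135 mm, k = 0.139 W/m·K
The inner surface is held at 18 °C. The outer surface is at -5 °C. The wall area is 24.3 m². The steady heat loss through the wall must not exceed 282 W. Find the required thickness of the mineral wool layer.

Series thermal resistances:
R_gypsum plaster = L/(kA) = 0.05/(0.224×24.3) = 0.009186 K/W
R_plywood = L/(kA) = 0.135/(0.139×24.3) = 0.03997 K/W
Sum of the known resistances R_other = 0.04915 K/W
Required total resistance R_tot = ΔT/Q_allow = 23/282 = 0.08156 K/W
R_mineral wool = R_tot − R_other = 0.03241 K/W
L = R·k·A = 0.03241×0.0374×24.3

L ≈ 29.5 mm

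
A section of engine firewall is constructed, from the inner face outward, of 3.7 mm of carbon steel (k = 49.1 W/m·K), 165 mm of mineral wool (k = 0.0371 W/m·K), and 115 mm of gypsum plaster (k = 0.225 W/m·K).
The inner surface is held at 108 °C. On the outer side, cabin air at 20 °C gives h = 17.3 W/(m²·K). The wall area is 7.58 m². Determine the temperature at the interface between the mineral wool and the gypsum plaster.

Model the wall as resistances in series:
R_carbon steel = L/(kA) = 0.0037/(49.1×7.58) = 9.941×10^-6 K/W
R_mineral wool = L/(kA) = 0.165/(0.0371×7.58) = 0.5867 K/W
R_gypsum plaster = L/(kA) = 0.115/(0.225×7.58) = 0.06743 K/W
R_outer film = 1/(h_o·A) = 1/(17.3×7.58) = 0.007626 K/W
R_total = 0.6618 K/W;  Q = ΔT/R_total = 88/0.6618 = 133 W
T_interface = T_inner − Q·ΣR(inner→interface) = 108 − 133×0.5867

T ≈ 30 °C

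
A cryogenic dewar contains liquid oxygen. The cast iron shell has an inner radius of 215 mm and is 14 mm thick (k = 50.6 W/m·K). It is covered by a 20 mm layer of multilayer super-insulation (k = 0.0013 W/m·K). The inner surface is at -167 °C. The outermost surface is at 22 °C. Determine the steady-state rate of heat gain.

Q ≈ 8.8 W

Each spherical layer contributes R = (1/r_i − 1/r_o)/(4πk):
R_cast iron shell = (1/0.215 − 1/0.229)/(4π×50.6) = 4.472×10^-4 K/W
R_multilayer super-insulation = (1/0.229 − 1/0.249)/(4π×0.0013) = 21.47 K/W
R_total = 21.47 K/W
Q = ΔT/R_total = 189/21.47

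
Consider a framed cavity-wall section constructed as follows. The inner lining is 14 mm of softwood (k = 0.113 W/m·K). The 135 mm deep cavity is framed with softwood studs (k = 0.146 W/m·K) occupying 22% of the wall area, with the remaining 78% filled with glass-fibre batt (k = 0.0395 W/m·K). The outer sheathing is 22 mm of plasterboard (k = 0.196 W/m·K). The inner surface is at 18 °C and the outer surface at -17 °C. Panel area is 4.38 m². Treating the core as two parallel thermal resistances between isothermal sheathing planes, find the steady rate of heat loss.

Sheathing layers in series; stud and cavity paths in parallel between them.
R_inner = 0.014/(0.113×4.38) = 0.02829 K/W
R_stud  = 0.135/(0.146×0.22×4.38) = 0.9596 K/W
R_cav   = 0.135/(0.0395×0.78×4.38) = 1 K/W
1/R_core = 1/R_stud + 1/R_cav → R_core = 0.4898 K/W
R_outer = 0.022/(0.196×4.38) = 0.02563 K/W
R_total = 0.5437 K/W
Q = ΔT/R_total = 35/0.5437

Q ≈ 64.4 W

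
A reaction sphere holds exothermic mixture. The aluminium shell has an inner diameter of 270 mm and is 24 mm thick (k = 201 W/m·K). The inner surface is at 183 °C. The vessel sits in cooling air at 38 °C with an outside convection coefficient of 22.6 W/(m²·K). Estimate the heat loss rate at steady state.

Q ≈ 1040 W

Spherical conduction: R = (1/r_in − 1/r_out)/(4πk) per layer; series-sum.
R_aluminium shell = (1/0.135 − 1/0.159)/(4π×201) = 4.427×10^-4 K/W
R_outer film = 1/(h·4πr_o²) = 1/(22.6×4π×0.159²) = 0.1393 K/W
R_total = 0.1397 K/W
Q = ΔT/R_total = 145/0.1397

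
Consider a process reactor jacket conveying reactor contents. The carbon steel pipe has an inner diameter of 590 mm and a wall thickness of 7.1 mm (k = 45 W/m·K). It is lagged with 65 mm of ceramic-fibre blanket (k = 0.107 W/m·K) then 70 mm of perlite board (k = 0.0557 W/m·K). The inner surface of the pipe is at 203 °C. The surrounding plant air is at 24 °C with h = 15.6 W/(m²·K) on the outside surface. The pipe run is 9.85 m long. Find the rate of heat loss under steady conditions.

For a radial system each layer contributes R = ln(r_out/r_in)/(2πkL); films add R = 1/(hA).
R_carbon steel pipe wall = ln(302.1/295)/(2π×45×9.85) = 8.54×10^-6 K/W
R_ceramic-fibre blanket = ln(367.1/302.1)/(2π×0.107×9.85) = 0.02943 K/W
R_perlite board = ln(437.1/367.1)/(2π×0.0557×9.85) = 0.05063 K/W
R_outer film = 1/(h_o·2πr_oL) = 1/(15.6×2π×0.4371×9.85) = 0.00237 K/W
R_total = 0.08243 K/W
Q = ΔT/R_total = 179/0.08243

Q ≈ 2170 W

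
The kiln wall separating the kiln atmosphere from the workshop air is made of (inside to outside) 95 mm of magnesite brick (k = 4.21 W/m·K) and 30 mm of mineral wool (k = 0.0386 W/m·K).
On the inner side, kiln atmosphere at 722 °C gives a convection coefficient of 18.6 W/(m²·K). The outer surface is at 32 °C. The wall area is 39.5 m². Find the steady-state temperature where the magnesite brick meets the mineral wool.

Using the resistance-network approach (series):
R_inner film = 1/(h_i·A) = 1/(18.6×39.5) = 0.001361 K/W
R_magnesite brick = L/(kA) = 0.095/(4.21×39.5) = 5.713×10^-4 K/W
R_mineral wool = L/(kA) = 0.03/(0.0386×39.5) = 0.01968 K/W
R_total = 0.02161 K/W;  Q = ΔT/R_total = 690/0.02161 = 31930 W
T_interface = T_inner − Q·ΣR(inner→interface) = 722 − 31900×0.001932

T ≈ 660 °C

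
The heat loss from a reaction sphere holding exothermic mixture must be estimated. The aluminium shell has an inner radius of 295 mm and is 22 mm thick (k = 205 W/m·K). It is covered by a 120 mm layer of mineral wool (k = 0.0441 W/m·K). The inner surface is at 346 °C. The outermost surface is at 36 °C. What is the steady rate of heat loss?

Spherical conduction: R = (1/r_in − 1/r_out)/(4πk) per layer; series-sum.
R_aluminium shell = (1/0.295 − 1/0.317)/(4π×205) = 9.132×10^-5 K/W
R_mineral wool = (1/0.317 − 1/0.437)/(4π×0.0441) = 1.563 K/W
R_total = 1.563 K/W
Q = ΔT/R_total = 310/1.563

Q ≈ 198 W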